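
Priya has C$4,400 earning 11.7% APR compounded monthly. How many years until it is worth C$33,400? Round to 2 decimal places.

17.41 years

Periodic rate i = 0.117/12 = 0.00975.
(1+i)^n = 33400/4400 = 7.59091, so n = ln 7.59091 / ln 1.00975 = 208.9043 months
= 208.9043/12 years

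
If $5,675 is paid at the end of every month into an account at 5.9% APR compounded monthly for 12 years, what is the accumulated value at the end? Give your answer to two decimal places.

With 12 periods per year: i = 0.00491667, n = 144.
FV = PMT · [(1+i)^n − 1] / i = 5675 · 208.761121 = 1,184,719.3605

$1,184,719.36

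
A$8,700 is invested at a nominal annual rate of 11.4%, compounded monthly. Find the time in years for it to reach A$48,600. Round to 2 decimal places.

15.16 years

Periodic rate i = 0.114/12 = 0.0095.
n = ln(48600/8700) / ln(1+0.0095) = ln(5.58621) / 0.009455 = 181.9431 months
= 181.9431/12 years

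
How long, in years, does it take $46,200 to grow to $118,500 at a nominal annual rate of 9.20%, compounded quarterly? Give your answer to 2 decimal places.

10.36 years

Periodic rate i = 0.092/4 = 0.023.
(1+i)^n = 118500/46200 = 2.56494, so n = ln 2.56494 / ln 1.023 = 41.4228 quarters
= 41.4228/4 years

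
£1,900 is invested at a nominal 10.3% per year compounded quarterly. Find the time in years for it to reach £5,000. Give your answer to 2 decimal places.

Periodic rate i = 0.103/4 = 0.02575.
(1+i)^n = 5000/1900 = 2.63158, so n = ln 2.63158 / ln 1.02575 = 38.0578 quarters
= 38.0578/4 years

9.51 years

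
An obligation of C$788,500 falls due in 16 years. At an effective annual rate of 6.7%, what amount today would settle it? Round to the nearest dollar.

Discount factor = (1+0.067)^(−16) = 0.354298; PV = 788,500 × 0.354298 = 279,364.3515

C$279,364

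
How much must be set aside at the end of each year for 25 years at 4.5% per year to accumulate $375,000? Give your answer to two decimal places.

$8,414.64

PMT = 375000 / ( [(1+0.045)^25 − 1] / 0.045 ) = 375000 / 44.565210 = 8,414.6355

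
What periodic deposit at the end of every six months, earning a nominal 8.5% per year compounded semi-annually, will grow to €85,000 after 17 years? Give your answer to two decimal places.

€1,158.95

i = 0.085/2 = 0.0425 per half-year; n = 17·2 = 34.
FV-annuity factor = 73.342358; PMT = 85000 / 73.342358 = 1,158.9483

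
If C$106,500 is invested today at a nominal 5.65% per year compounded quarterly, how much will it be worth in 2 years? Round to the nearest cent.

With 4 periods per year: i = 0.014125, n = 8.
FV = 106,500 × (1 + 0.014125)^8 = 119,146.5632

C$119,146.56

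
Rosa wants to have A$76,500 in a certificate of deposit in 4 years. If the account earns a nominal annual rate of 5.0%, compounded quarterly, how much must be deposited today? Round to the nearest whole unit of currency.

A$62,711

Periodic rate i = 0.05/4 = 0.0125; n = 4 × 4 = 16 periods.
Discount factor = (1+0.0125)^(−16) = 0.819746; PV = 76,500 × 0.819746 = 62,710.5955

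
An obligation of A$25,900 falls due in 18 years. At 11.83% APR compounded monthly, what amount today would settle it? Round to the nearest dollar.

i = 0.1183/12 = 0.00985833 per month; n = 18·12 = 216.
Discount factor = (1+0.00985833)^(−216) = 0.120155; PV = 25,900 × 0.120155 = 3,112.0157

A$3,112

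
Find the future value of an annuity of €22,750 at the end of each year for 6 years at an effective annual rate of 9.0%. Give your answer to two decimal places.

FV = PMT · [(1+i)^n − 1] / i = 22750 · 7.523335 = 171,155.8614

€171,155.86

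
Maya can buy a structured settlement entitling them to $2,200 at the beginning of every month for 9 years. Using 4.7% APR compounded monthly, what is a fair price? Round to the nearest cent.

i = 0.047/12 = 0.00391667 per month; n = 9·12 = 108.
PV = PMT · [1 − (1+i)^(−n)] / i × (1+i) = 2200 · 88.271164 = 194,196.5613
(annuity-due: payments at period start, so ×(1+i).)

$194,196.56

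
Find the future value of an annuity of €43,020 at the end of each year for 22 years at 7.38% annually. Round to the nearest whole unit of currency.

€2,209,159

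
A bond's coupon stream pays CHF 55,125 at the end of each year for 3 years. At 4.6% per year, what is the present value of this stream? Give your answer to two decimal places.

PV = 55125 × [1 − (1+0.046)^(−3)] / 0.046 = 55125 × 2.743789 = 151,251.3434

CHF 151,251.34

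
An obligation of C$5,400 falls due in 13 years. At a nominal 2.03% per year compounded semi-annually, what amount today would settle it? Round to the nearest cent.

Periodic rate i = 0.0203/2 = 0.01015; n = 13 × 2 = 26 periods.
Discount factor = (1+0.01015)^(−26) = 0.769073; PV = 5,400 × 0.769073 = 4,152.9929

C$4,152.99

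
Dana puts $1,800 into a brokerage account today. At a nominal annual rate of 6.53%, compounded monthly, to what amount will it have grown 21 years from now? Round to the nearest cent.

$7,066.53

Periodic rate i = 0.0653/12 = 0.00544167; n = 21 × 12 = 252 periods.
FV = PV·(1+i)^n = 1,800 × 3.925848 = 7,066.5266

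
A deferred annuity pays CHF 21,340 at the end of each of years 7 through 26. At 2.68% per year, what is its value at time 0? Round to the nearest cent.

Value one period before first payment (t=6): 21340 × [1 − (1+0.0268)^(−20)] / 0.0268 = 21340 × 15.327343 = 327,085.4912
Discount back 6 years: 327,085.4912 × (1+0.0268)^(−6) = 327,085.4912 × 0.853267 = 279,091.1853

CHF 279,091.19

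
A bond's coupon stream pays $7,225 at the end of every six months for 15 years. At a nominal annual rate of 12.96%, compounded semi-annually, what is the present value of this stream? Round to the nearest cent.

$94,544.89

i = 0.1296/2 = 0.0648 per half-year; n = 15·2 = 30.
Annuity factor a(30|0.0648) = 13.085798; PV = 7225 × 13.085798 = 94,544.8891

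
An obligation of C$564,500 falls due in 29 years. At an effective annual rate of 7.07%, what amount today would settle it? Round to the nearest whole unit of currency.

C$77,857

Discount factor = (1+0.0707)^(−29) = 0.137922; PV = 564,500 × 0.137922 = 77,857.0006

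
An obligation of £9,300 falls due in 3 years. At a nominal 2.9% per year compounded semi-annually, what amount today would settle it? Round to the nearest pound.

i = 0.029/2 = 0.0145 per half-year; n = 3·2 = 6.
Discount factor = (1+0.0145)^(−6) = 0.917250; PV = 9,300 × 0.917250 = 8,530.4244

£8,530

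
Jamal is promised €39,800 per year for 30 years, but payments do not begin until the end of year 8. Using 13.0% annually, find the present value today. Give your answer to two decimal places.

€126,807.07

Value one period before first payment (t=7): 39800 × [1 − (1+0.13)^(−30)] / 0.13 = 39800 × 7.495653 = 298,327.0069
PV₀ = 298,327.0069 / (1+0.13)^7 = 298,327.0069 / 2.352605 = 126,807.0696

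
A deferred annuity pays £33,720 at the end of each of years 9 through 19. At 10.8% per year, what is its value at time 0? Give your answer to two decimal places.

£92,965.85

Value one period before first payment (t=8): 33720 × [1 − (1+0.108)^(−11)] / 0.108 = 33720 × 6.262590 = 211,174.5191
Discount back 8 years: 211,174.5191 × (1+0.108)^(−8) = 211,174.5191 × 0.440232 = 92,965.8471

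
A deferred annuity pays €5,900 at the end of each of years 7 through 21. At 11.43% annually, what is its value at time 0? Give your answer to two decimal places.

€21,646.38

PV at t=6 (ordinary 15-year annuity): 5900 × a(15|0.1143) = 5900 × 7.023379 = 41,437.9371
Discount back 6 years: 41,437.9371 × (1+0.1143)^(−6) = 41,437.9371 × 0.522381 = 21,646.3833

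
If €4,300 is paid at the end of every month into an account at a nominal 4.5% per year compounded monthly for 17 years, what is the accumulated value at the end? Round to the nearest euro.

€1,313,990

i = 0.045/12 = 0.00375 per month; n = 17·12 = 204.
FV = 4300 × [(1+0.00375)^204 − 1] / 0.00375 = 4300 × 305.579145 = 1,313,990.3238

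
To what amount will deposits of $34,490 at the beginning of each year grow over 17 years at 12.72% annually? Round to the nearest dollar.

FV = 34490 × [(1+0.1272)^17 − 1] / 0.1272 × (1+i) = 34490 × 58.985346 = 2,034,404.5919
Payments are at the start of each period, so multiply by (1+i).

$2,034,405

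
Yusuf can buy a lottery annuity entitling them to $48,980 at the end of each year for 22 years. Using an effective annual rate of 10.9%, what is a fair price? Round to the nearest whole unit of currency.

$403,216

PV = 48980 × [1 − (1+0.109)^(−22)] / 0.109 = 48980 × 8.232250 = 403,215.6013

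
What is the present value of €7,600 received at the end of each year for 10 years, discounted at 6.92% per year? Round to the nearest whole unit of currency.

PV = PMT · [1 − (1+i)^(−n)] / i = 7600 · 7.049628 = 53,577.1763

€53,577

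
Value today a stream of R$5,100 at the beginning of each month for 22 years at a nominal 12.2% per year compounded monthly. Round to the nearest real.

R$471,662

Periodic rate i = 0.122/12 = 0.0101667; n = 22 × 12 = 264 periods.
Annuity factor a(264|0.0101667) × (1+i) = 92.482792; PV = 5100 × 92.482792 = 471,662.2389
(Beginning-of-period payments → annuity-due factor ×(1+i).)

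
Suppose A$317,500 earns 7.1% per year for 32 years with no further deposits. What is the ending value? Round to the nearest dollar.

FV = 317,500 × (1 + 0.071)^32 = 2,851,062.8833

A$2,851,063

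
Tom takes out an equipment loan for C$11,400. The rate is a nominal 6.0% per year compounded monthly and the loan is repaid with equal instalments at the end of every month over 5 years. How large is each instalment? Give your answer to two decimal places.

With 12 periods per year: i = 0.005, n = 60.
Annuity-PV factor = 51.725561; PMT = 11400 / 51.725561 = 220.3939

C$220.39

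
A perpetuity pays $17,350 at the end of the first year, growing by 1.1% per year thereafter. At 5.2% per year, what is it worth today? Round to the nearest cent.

$423,170.73

PV = PMT / (i − g) = 17350 / (0.052 − 0.011) = 17350 / 0.041000 = 423,170.7317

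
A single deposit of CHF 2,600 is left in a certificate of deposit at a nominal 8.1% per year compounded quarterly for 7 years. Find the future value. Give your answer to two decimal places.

CHF 4,557.83

With 4 periods per year: i = 0.02025, n = 28.
FV = PV·(1+i)^n = 2,600 × 1.753012 = 4,557.8313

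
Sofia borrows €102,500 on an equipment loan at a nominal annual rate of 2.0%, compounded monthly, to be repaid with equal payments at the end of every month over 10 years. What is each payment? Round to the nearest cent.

i = 0.02/12 = 0.00166667 per month; n = 10·12 = 120.
Annuity-PV factor = 108.679759; PMT = 102500 / 108.679759 = 943.1379

€943.14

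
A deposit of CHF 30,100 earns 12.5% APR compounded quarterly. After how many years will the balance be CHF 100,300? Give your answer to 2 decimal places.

9.78 years

Periodic rate i = 0.125/4 = 0.03125.
n = ln(100300/30100) / ln(1+0.03125) = ln(3.33223) / 0.030772 = 39.1152 quarters
= 39.1152/4 years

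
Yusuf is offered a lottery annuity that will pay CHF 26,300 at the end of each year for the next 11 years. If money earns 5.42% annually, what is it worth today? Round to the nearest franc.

Annuity factor a(11|0.0542) = 8.126194; PV = 26300 × 8.126194 = 213,718.9107

CHF 213,719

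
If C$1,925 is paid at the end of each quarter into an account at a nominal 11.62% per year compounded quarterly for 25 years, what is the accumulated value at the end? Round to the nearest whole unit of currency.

C$1,095,003

Periodic rate i = 0.1162/4 = 0.02905; n = 25 × 4 = 100 periods.
FV = PMT · [(1+i)^n − 1] / i = 1925 · 568.832471 = 1,095,002.5060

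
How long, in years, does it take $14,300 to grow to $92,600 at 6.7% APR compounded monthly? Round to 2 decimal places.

27.96 years

Periodic rate i = 0.067/12 = 0.00558333.
n = ln(92600/14300) / ln(1+0.00558333) = ln(6.47552) / 0.005568 = 335.5056 months
= 335.5056/12 years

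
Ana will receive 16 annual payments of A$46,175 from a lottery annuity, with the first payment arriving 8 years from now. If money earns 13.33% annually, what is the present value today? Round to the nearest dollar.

Value one period before first payment (t=7): 46175 × [1 − (1+0.1333)^(−16)] / 0.1333 = 46175 × 6.488777 = 299,619.2811
Discount back 7 years: 299,619.2811 × (1+0.1333)^(−7) = 299,619.2811 × 0.416472 = 124,783.0326

A$124,783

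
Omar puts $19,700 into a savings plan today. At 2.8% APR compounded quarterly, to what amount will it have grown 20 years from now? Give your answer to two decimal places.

$34,421.03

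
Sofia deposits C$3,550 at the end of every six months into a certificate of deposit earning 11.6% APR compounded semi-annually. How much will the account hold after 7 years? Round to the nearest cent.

C$73,565.11

i = 0.116/2 = 0.058 per half-year; n = 7·2 = 14.
Accumulation factor s(14|0.058) = 20.722567; FV = 3550 × 20.722567 = 73,565.1140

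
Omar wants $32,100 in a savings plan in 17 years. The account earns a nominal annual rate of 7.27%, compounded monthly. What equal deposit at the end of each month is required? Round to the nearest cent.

Periodic rate i = 0.0727/12 = 0.00605833; n = 17 × 12 = 204 periods.
PMT = 32100 / ( [(1+0.00605833)^204 − 1] / 0.00605833 ) = 32100 / 400.880243 = 80.0738

$80.07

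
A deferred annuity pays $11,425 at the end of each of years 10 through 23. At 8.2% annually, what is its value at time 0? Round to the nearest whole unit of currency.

$45,807

PV at t=9 (ordinary 14-year annuity): 11425 × a(14|0.082) = 11425 × 8.149321 = 93,105.9941
Discount back 9 years: 93,105.9941 × (1+0.082)^(−9) = 93,105.9941 × 0.491988 = 45,807.0469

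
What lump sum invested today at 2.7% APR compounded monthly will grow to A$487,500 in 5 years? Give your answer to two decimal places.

A$426,001.10

Periodic rate i = 0.027/12 = 0.00225; n = 5 × 12 = 60 periods.
Discount factor = (1+0.00225)^(−60) = 0.873848; PV = 487,500 × 0.873848 = 426,001.1041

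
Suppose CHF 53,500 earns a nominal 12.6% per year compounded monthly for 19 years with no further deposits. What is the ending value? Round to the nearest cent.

CHF 578,940.93

With 12 periods per year: i = 0.0105, n = 228.
FV = 53,500 × (1 + 0.0105)^228 = 578,940.9269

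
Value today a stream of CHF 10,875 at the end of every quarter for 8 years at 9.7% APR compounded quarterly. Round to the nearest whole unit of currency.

CHF 240,136

i = 0.097/4 = 0.02425 per quarter; n = 8·4 = 32.
PV = PMT · [1 − (1+i)^(−n)] / i = 10875 · 22.081453 = 240,135.7995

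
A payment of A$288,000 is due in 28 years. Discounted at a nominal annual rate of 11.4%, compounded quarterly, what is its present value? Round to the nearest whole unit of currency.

Periodic rate i = 0.114/4 = 0.0285; n = 28 × 4 = 112 periods.
PV = FV·(1+i)^(−n) = 288,000 × 0.042965 = 12,374.0348

A$12,374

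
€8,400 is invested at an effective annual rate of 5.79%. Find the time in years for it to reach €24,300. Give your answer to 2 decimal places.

18.87 years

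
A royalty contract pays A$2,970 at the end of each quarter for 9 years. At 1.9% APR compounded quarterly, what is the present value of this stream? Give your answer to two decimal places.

A$98,064.49

Periodic rate i = 0.019/4 = 0.00475; n = 9 × 4 = 36 periods.
PV = 2970 × [1 − (1+0.00475)^(−36)] / 0.00475 = 2970 × 33.018347 = 98,064.4896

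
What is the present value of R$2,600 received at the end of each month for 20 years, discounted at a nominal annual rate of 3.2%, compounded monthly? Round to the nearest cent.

R$460,451.77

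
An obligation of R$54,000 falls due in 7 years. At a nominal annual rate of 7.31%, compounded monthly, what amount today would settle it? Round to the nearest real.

R$32,422

i = 0.0731/12 = 0.00609167 per month; n = 7·12 = 84.
Discount factor = (1+0.00609167)^(−84) = 0.600407; PV = 54,000 × 0.600407 = 32,421.9706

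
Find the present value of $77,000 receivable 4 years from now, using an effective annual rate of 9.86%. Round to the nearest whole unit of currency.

$52,861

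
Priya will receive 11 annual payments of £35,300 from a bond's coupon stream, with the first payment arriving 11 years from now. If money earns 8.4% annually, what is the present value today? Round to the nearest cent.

PV at t=10 (ordinary 11-year annuity): 35300 × a(11|0.084) = 35300 × 7.002476 = 247,187.4133
Discount back 10 years: 247,187.4133 × (1+0.084)^(−10) = 247,187.4133 × 0.446383 = 110,340.1400

£110,340.14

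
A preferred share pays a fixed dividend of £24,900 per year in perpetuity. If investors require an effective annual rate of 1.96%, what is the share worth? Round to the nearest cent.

PV = PMT / i = 24900 / 0.0196 = 1,270,408.1633

£1,270,408.16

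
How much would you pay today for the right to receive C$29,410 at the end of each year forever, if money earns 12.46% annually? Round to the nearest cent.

PV = C/r = 29410/0.1246 = 236,035.3130

C$236,035.31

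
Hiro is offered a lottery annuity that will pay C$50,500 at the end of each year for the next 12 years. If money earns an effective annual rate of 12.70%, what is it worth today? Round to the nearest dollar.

PV = PMT · [1 − (1+i)^(−n)] / i = 50500 · 5.998549 = 302,926.7424

C$302,927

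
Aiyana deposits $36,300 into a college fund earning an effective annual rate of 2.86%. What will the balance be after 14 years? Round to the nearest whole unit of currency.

36,300 × (1+0.0286)^14 = 36,300 × 1.484059 = 53,871.3557

$53,871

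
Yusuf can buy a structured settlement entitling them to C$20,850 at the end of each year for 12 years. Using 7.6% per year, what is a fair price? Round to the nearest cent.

C$160,436.47

PV = 20850 × [1 − (1+0.076)^(−12)] / 0.076 = 20850 × 7.694795 = 160,436.4699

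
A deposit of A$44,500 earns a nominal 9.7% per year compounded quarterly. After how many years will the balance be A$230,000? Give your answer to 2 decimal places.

17.14 years

Periodic rate i = 0.097/4 = 0.02425.
n = ln(230000/44500) / ln(1+0.02425) = ln(5.16854) / 0.023961 = 68.5537 quarters
= 68.5537/4 years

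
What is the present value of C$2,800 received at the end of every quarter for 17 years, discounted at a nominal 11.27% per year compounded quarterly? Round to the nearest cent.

With 4 periods per year: i = 0.028175, n = 68.
Annuity factor a(68|0.028175) = 30.127363; PV = 2800 × 30.127363 = 84,356.6177

C$84,356.62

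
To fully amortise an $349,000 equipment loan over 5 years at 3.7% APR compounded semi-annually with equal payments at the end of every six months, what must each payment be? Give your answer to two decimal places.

With 2 periods per year: i = 0.0185, n = 10.
PMT = 349000 / ( [1 − (1+0.0185)^(−10)] / 0.0185 ) = 349000 / 9.053492 = 38,548.6617

$38,548.66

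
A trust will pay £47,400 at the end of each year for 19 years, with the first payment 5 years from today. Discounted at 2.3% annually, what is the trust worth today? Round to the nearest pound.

PV at t=4 (ordinary 19-year annuity): 47400 × a(19|0.023) = 47400 × 15.253185 = 723,000.9522
PV₀ = 723,000.9522 / (1+0.023)^4 = 723,000.9522 / 1.095223 = 660,140.4341

£660,140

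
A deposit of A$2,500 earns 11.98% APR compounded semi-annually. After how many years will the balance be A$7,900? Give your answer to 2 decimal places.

9.89 years

Periodic rate i = 0.1198/2 = 0.0599.
(1+i)^n = 7900/2500 = 3.16000, so n = ln 3.16000 / ln 1.0599 = 19.7779 half-years
= 19.7779/2 years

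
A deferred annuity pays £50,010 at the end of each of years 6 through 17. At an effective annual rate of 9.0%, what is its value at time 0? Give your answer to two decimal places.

£232,745.55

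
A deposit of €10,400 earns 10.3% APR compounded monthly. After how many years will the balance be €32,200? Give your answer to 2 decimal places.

11.02 years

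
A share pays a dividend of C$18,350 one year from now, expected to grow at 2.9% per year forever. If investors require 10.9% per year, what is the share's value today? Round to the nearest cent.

C$229,375.00

PV = D₁/(r − g) = 18350/(0.109 − 0.029) = 229,375.0000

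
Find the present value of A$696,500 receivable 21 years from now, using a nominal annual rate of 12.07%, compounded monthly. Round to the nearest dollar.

A$55,926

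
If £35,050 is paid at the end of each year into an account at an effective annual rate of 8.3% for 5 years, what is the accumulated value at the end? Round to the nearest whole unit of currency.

Accumulation factor s(5|0.083) = 5.901796; FV = 35050 × 5.901796 = 206,857.9636

£206,858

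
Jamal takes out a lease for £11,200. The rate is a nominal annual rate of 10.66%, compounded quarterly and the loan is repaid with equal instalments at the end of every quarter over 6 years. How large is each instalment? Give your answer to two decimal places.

£637.70

Periodic rate i = 0.1066/4 = 0.02665; n = 6 × 4 = 24 periods.
PMT = 11200 / ( [1 − (1+0.02665)^(−24)] / 0.02665 ) = 11200 / 17.563251 = 637.6951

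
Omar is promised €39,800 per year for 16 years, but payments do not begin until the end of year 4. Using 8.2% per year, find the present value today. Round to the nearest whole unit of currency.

Value one period before first payment (t=3): 39800 × [1 − (1+0.082)^(−16)] / 0.082 = 39800 × 8.739311 = 347,824.5782
Discount back 3 years: 347,824.5782 × (1+0.082)^(−3) = 347,824.5782 × 0.789438 = 274,586.0596

€274,586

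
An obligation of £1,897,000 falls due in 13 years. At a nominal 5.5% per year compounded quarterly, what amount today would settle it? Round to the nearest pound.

Periodic rate i = 0.055/4 = 0.01375; n = 13 × 4 = 52 periods.
PV = FV·(1+i)^(−n) = 1,897,000 × 0.491581 = 932,528.7617

£932,529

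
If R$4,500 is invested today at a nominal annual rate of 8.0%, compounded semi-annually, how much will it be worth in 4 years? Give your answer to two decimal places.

With 2 periods per year: i = 0.04, n = 8.
FV = 4,500 × (1 + 0.04)^8 = 6,158.5607

R$6,158.56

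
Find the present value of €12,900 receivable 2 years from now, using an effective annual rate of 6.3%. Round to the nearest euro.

PV = 12,900 / (1 + 0.063)^2 = 12,900 / 1.129969 = 11,416.2424

€11,416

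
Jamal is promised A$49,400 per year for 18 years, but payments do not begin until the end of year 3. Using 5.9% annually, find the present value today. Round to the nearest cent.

PV at t=2 (ordinary 18-year annuity): 49400 × a(18|0.059) = 49400 × 10.909378 = 538,923.2875
PV₀ = 538,923.2875 / (1+0.059)^2 = 538,923.2875 / 1.121481 = 480,546.0703

A$480,546.07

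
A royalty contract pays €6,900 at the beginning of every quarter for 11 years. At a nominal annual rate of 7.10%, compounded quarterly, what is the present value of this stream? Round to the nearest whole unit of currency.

€213,208

With 4 periods per year: i = 0.01775, n = 44.
Annuity factor a(44|0.01775) × (1+i) = 30.899707; PV = 6900 × 30.899707 = 213,207.9811
(annuity-due: payments at period start, so ×(1+i).)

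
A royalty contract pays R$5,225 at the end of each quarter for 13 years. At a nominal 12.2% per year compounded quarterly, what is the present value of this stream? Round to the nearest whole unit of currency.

i = 0.122/4 = 0.0305 per quarter; n = 13·4 = 52.
Annuity factor a(52|0.0305) = 25.912967; PV = 5225 × 25.912967 = 135,395.2526

R$135,395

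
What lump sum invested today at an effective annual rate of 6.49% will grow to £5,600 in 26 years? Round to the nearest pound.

£1,092

Discount factor = (1+0.0649)^(−26) = 0.194971; PV = 5,600 × 0.194971 = 1,091.8388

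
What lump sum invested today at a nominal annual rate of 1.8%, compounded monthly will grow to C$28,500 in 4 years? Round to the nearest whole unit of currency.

i = 0.018/12 = 0.0015 per month; n = 4·12 = 48.
Discount factor = (1+0.0015)^(−48) = 0.930581; PV = 28,500 × 0.930581 = 26,521.5612

C$26,522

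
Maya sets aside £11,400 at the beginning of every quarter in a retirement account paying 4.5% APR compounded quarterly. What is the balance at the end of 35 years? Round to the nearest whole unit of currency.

£3,882,150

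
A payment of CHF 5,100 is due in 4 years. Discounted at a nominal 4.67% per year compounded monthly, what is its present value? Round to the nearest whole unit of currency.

CHF 4,233

With 12 periods per year: i = 0.00389167, n = 48.
Discount factor = (1+0.00389167)^(−48) = 0.829910; PV = 5,100 × 0.829910 = 4,232.5434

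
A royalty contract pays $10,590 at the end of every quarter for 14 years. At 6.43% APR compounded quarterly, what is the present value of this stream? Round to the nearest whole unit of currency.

Periodic rate i = 0.0643/4 = 0.016075; n = 14 × 4 = 56 periods.
PV = 10590 × [1 − (1+0.016075)^(−56)] / 0.016075 = 10590 × 36.739736 = 389,073.8070

$389,074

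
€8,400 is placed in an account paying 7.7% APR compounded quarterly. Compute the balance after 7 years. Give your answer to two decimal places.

€14,326.48

Periodic rate i = 0.077/4 = 0.01925; n = 7 × 4 = 28 periods.
8,400 × (1+0.01925)^28 = 8,400 × 1.705533 = 14,326.4784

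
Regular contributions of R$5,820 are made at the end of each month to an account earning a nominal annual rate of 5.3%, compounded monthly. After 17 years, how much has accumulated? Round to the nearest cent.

Periodic rate i = 0.053/12 = 0.00441667; n = 17 × 12 = 204 periods.
Accumulation factor s(204|0.00441667) = 329.928537; FV = 5820 × 329.928537 = 1,920,184.0880

R$1,920,184.09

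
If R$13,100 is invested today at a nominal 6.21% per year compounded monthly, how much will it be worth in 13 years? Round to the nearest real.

R$29,307

Periodic rate i = 0.0621/12 = 0.005175; n = 13 × 12 = 156 periods.
FV = PV·(1+i)^n = 13,100 × 2.237185 = 29,307.1209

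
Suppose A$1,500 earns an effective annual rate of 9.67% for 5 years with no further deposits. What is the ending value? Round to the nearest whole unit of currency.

A$2,380

FV = PV·(1+i)^n = 1,500 × 1.586497 = 2,379.7453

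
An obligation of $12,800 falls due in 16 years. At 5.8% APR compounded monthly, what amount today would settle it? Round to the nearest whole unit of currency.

With 12 periods per year: i = 0.00483333, n = 192.
Discount factor = (1+0.00483333)^(−192) = 0.396228; PV = 12,800 × 0.396228 = 5,071.7232

$5,072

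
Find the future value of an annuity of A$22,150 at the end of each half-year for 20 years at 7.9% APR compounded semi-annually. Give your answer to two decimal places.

i = 0.079/2 = 0.0395 per half-year; n = 20·2 = 40.
FV = 22150 × [(1+0.0395)^40 − 1] / 0.0395 = 22150 × 93.912750 = 2,080,167.4148

A$2,080,167.41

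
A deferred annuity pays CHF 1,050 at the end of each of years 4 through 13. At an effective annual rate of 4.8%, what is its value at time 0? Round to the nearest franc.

CHF 7,113

Value one period before first payment (t=3): 1050 × [1 − (1+0.048)^(−10)] / 0.048 = 1050 × 7.797286 = 8,187.1501
PV₀ = 8,187.1501 / (1+0.048)^3 = 8,187.1501 / 1.151023 = 7,112.9360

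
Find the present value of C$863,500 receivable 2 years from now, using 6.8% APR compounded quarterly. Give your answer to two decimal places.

With 4 periods per year: i = 0.017, n = 8.
Discount factor = (1+0.017)^(−8) = 0.873841; PV = 863,500 × 0.873841 = 754,561.6322

C$754,561.63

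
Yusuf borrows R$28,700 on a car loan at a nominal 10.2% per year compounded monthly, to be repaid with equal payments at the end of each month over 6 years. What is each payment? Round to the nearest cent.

R$534.59

i = 0.102/12 = 0.0085 per month; n = 6·12 = 72.
PMT = 28700 / ( [1 − (1+0.0085)^(−72)] / 0.0085 ) = 28700 / 53.685934 = 534.5907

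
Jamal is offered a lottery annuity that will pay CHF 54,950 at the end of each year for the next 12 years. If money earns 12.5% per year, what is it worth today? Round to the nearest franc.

PV = 54950 × [1 − (1+0.125)^(−12)] / 0.125 = 54950 × 6.053476 = 332,638.5173

CHF 332,639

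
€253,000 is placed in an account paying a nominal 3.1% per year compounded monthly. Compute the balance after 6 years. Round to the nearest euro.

With 12 periods per year: i = 0.00258333, n = 72.
FV = PV·(1+i)^n = 253,000 × 1.204133 = 304,645.7578

€304,646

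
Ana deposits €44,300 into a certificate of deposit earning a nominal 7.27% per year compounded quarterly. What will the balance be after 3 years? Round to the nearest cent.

€54,988.63

Periodic rate i = 0.0727/4 = 0.018175; n = 3 × 4 = 12 periods.
FV = 44,300 × (1 + 0.018175)^12 = 54,988.6272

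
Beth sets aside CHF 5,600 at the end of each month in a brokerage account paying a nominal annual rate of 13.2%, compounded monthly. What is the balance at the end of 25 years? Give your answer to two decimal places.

CHF 13,047,235.56

With 12 periods per year: i = 0.011, n = 300.
Accumulation factor s(300|0.011) = 2329.863493; FV = 5600 × 2329.863493 = 13,047,235.5599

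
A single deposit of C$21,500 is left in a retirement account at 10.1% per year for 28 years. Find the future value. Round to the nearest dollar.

FV = PV·(1+i)^n = 21,500 × 14.792614 = 318,041.2056

C$318,041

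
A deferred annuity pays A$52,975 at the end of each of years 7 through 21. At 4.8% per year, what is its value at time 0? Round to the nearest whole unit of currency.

Value one period before first payment (t=6): 52975 × [1 − (1+0.048)^(−15)] / 0.048 = 52975 × 10.521414 = 557,371.8867
Discount back 6 years: 557,371.8867 × (1+0.048)^(−6) = 557,371.8867 × 0.754801 = 420,704.6998

A$420,705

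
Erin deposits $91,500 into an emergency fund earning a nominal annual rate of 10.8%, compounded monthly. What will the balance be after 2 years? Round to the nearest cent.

$113,451.20

i = 0.108/12 = 0.009 per month; n = 2·12 = 24.
FV = PV·(1+i)^n = 91,500 × 1.239904 = 113,451.1974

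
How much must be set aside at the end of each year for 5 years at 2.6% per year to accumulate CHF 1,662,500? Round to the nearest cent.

FV-annuity factor = 5.266848; PMT = 1.6625e+06 / 5.266848 = 315,653.6687

CHF 315,653.67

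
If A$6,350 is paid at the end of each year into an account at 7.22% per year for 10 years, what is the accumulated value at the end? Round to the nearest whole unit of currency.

A$88,651

FV = 6350 × [(1+0.0722)^10 − 1] / 0.0722 = 6350 × 13.960855 = 88,651.4301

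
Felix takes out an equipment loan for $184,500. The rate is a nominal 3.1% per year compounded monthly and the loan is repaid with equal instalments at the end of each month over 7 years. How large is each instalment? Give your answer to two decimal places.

i = 0.031/12 = 0.00258333 per month; n = 7·12 = 84.
Annuity-PV factor = 75.423783; PMT = 184500 / 75.423783 = 2,446.1780

$2,446.18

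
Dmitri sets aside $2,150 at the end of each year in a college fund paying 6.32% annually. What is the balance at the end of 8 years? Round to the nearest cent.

Accumulation factor s(8|0.0632) = 10.011870; FV = 2150 × 10.011870 = 21,525.5208

$21,525.52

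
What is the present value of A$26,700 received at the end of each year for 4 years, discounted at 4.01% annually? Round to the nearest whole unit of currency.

PV = PMT · [1 − (1+i)^(−n)] / i = 26700 · 3.629040 = 96,895.3659

A$96,895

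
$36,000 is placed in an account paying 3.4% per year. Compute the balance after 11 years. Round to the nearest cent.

FV = 36,000 × (1 + 0.034)^11 = 52,003.0034

$52,003.00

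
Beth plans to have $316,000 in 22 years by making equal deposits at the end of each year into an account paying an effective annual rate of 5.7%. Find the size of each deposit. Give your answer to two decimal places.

PMT = 316000 / ( [(1+0.057)^22 − 1] / 0.057 ) = 316000 / 41.854557 = 7,549.9546

$7,549.95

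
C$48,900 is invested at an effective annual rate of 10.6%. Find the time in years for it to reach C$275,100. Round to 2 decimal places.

17.15 years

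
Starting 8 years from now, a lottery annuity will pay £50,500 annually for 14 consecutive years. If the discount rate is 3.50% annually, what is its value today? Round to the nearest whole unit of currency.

PV at t=7 (ordinary 14-year annuity): 50500 × a(14|0.035) = 50500 × 10.920520 = 551,486.2740
PV₀ = 551,486.2740 / (1+0.035)^7 = 551,486.2740 / 1.272279 = 433,463.2263

£433,463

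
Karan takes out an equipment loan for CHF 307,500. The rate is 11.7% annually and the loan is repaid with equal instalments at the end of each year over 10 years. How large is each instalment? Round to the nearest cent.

CHF 53,756.01

Annuity-PV factor = 5.720291; PMT = 307500 / 5.720291 = 53,756.0060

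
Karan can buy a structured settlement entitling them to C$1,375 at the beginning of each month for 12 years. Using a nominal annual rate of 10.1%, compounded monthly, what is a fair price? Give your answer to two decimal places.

Periodic rate i = 0.101/12 = 0.00841667; n = 12 × 12 = 144 periods.
PV = PMT · [1 − (1+i)^(−n)] / i × (1+i) = 1375 · 83.974378 = 115,464.7700
(annuity-due: payments at period start, so ×(1+i).)

C$115,464.77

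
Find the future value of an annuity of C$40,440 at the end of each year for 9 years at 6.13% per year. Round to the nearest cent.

C$467,216.40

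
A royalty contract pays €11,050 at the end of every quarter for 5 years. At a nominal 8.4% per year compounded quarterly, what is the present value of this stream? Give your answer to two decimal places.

€178,951.76

i = 0.084/4 = 0.021 per quarter; n = 5·4 = 20.
PV = PMT · [1 − (1+i)^(−n)] / i = 11050 · 16.194729 = 178,951.7603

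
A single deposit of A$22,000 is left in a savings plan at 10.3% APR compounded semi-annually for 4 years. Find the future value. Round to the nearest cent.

With 2 periods per year: i = 0.0515, n = 8.
FV = PV·(1+i)^n = 22,000 × 1.494425 = 32,877.3570

A$32,877.36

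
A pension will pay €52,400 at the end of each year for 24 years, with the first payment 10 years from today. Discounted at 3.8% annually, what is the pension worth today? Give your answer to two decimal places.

€583,011.21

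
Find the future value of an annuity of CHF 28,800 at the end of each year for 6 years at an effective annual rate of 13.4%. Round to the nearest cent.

CHF 242,127.05

Accumulation factor s(6|0.134) = 8.407189; FV = 28800 × 8.407189 = 242,127.0510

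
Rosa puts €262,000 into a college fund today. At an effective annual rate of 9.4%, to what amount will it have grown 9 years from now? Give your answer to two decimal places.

262,000 × (1+0.094)^9 = 262,000 × 2.244688 = 588,108.1384

€588,108.14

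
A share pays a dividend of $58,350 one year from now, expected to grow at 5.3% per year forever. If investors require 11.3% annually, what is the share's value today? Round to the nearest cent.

PV = D₁/(r − g) = 58350/(0.113 − 0.053) = 972,500.0000

$972,500.00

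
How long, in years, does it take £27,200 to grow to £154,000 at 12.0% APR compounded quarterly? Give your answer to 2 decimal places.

Periodic rate i = 0.12/4 = 0.03.
(1+i)^n = 154000/27200 = 5.66176, so n = ln 5.66176 / ln 1.03 = 58.6538 quarters
= 58.6538/4 years

14.66 years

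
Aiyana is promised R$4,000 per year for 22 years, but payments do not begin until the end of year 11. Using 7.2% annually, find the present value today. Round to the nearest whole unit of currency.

Value one period before first payment (t=10): 4000 × [1 − (1+0.072)^(−22)] / 0.072 = 4000 × 10.880166 = 43,520.6630
Discount back 10 years: 43,520.6630 × (1+0.072)^(−10) = 43,520.6630 × 0.498944 = 21,714.3908

R$21,714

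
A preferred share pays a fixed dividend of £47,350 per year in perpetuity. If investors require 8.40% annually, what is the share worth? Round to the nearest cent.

£563,690.48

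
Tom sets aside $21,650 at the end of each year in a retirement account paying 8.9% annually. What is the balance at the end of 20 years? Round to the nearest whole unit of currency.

FV = 21650 × [(1+0.089)^20 − 1] / 0.089 = 21650 × 50.589538 = 1,095,263.4975

$1,095,263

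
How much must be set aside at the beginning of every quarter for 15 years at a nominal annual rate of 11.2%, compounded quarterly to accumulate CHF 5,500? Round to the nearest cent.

CHF 35.31

i = 0.112/4 = 0.028 per quarter; n = 15·4 = 60.
PMT = 5500 / ( [(1+0.028)^60 − 1] / 0.028 × (1+i) ) = 5500 / 155.781827 = 35.3058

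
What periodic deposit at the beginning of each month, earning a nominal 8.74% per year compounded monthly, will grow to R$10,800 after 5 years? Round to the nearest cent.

R$143.13

i = 0.0874/12 = 0.00728333 per month; n = 5·12 = 60.
PMT = 10800 / ( [(1+0.00728333)^60 − 1] / 0.00728333 × (1+i) ) = 10800 / 75.457230 = 143.1274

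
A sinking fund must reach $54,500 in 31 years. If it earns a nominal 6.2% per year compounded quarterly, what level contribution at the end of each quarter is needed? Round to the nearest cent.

With 4 periods per year: i = 0.0155, n = 124.
FV-annuity factor = 369.973427; PMT = 54500 / 369.973427 = 147.3079

$147.31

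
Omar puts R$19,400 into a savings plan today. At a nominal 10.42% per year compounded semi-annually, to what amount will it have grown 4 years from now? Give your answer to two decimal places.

R$29,124.46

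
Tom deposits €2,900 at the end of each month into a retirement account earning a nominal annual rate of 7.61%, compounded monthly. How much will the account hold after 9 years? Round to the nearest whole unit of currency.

Periodic rate i = 0.0761/12 = 0.00634167; n = 9 × 12 = 108 periods.
FV = 2900 × [(1+0.00634167)^108 − 1] / 0.00634167 = 2900 × 154.421313 = 447,821.8086

€447,822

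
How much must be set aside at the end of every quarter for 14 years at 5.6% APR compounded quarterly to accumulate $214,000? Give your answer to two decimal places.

i = 0.056/4 = 0.014 per quarter; n = 14·4 = 56.
PMT = 214000 / ( [(1+0.014)^56 − 1] / 0.014 ) = 214000 / 84.167076 = 2,542.5619

$2,542.56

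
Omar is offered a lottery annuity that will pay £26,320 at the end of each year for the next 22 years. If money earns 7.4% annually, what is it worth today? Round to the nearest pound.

£281,722

Annuity factor a(22|0.074) = 10.703722; PV = 26320 × 10.703722 = 281,721.9641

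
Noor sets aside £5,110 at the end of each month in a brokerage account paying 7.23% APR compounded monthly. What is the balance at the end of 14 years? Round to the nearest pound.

£1,478,553

Periodic rate i = 0.0723/12 = 0.006025; n = 14 × 12 = 168 periods.
Accumulation factor s(168|0.006025) = 289.345020; FV = 5110 × 289.345020 = 1,478,553.0514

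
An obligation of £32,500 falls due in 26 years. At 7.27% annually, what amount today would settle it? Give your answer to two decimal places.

Discount factor = (1+0.0727)^(−26) = 0.161274; PV = 32,500 × 0.161274 = 5,241.4092

£5,241.41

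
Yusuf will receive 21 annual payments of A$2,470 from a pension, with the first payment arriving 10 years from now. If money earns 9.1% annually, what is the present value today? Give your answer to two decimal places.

A$10,404.33

PV at t=9 (ordinary 21-year annuity): 2470 × a(21|0.091) = 2470 × 9.224441 = 22,784.3697
Discount back 9 years: 22,784.3697 × (1+0.091)^(−9) = 22,784.3697 × 0.456643 = 10,404.3335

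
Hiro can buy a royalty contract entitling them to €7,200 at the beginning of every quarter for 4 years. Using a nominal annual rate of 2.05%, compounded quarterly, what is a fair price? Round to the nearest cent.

€110,897.69

With 4 periods per year: i = 0.005125, n = 16.
PV = 7200 × [1 − (1+0.005125)^(−16)] / 0.005125 × (1+i) = 7200 × 15.402457 = 110,897.6875
Payments are at the start of each period, so multiply by (1+i).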